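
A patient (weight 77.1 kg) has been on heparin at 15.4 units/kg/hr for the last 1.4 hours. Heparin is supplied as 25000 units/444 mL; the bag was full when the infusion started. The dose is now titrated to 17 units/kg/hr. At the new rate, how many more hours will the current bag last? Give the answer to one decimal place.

17.8 hours

Initial rate:
Dose = 15.4 units/kg/hr × 77.1 kg = 1187.34 units/hr
Concentration = 25000 units ÷ 444 mL = 56.30631 units/mL
Rate = 1187.34 units/hr ÷ 56.30631 units/mL = 21.08716 mL/hr
Volume infused so far = 21.08716 mL/hr × 1.4 hr = 29.52202 mL
Volume remaining = 444 − 29.52202 = 414.478 mL
New rate:
Dose = 17 units/kg/hr × 77.1 kg = 1310.7 units/hr
Rate = 1310.7 units/hr ÷ 56.30631 units/mL = 23.27803 mL/hr
Time remaining = 414.478 mL ÷ 23.27803 mL/hr = 17.80554 hr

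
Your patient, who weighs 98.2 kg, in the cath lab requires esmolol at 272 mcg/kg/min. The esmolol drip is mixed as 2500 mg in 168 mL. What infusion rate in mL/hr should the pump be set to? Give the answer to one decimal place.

Dose = 272 mcg/kg/min × 98.2 kg = 26710.4 mcg/min
26710.4 mcg/min × 60 min/hr = 1602624 mcg/hr
Concentration = 2500 mg ÷ 168 mL = 14.88095 mg/mL = 14880.95 mcg/mL
Rate = 1602624 mcg/hr ÷ 14880.95 mcg/mL = 107.6963 mL/hr

107.7 mL/hr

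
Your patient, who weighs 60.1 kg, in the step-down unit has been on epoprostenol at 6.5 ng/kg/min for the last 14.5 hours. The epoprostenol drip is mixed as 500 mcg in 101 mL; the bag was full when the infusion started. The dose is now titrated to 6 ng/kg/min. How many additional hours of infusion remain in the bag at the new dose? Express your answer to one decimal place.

7.4 hours

Initial rate:
Dose = 6.5 ng/kg/min × 60.1 kg = 390.65 ng/min
390.65 ng/min × 60 min/hr = 23439 ng/hr
Concentration = 500 mcg ÷ 101 mL = 4.950495 mcg/mL = 4950.495 ng/mL
Rate = 23439 ng/hr ÷ 4950.495 ng/mL = 4.734678 mL/hr
Volume infused so far = 4.734678 mL/hr × 14.5 hr = 68.65283 mL
Volume remaining = 101 − 68.65283 = 32.34717 mL
New rate:
Dose = 6 ng/kg/min × 60.1 kg = 360.6 ng/min
360.6 ng/min × 60 min/hr = 21636 ng/hr
Rate = 21636 ng/hr ÷ 4950.495 ng/mL = 4.370472 mL/hr
Time remaining = 32.34717 mL ÷ 4.370472 mL/hr = 7.401299 hr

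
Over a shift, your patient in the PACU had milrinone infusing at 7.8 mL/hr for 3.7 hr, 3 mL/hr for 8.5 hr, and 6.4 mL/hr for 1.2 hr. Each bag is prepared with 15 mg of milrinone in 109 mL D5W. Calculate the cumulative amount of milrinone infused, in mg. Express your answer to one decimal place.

8.5 mg

Concentration = 15 mg ÷ 109 mL = 0.1376147 mg/mL
Stage 1: 7.8 mL/hr × 3.7 hr = 28.86 mL → 28.86 mL × 0.1376147 mg/mL = 3.97156 mg
Stage 2: 3 mL/hr × 8.5 hr = 25.5 mL → 25.5 mL × 0.1376147 mg/mL = 3.509174 mg
Stage 3: 6.4 mL/hr × 1.2 hr = 7.68 mL → 7.68 mL × 0.1376147 mg/mL = 1.056881 mg
Total = 3.97156 + 3.509174 + 1.056881 = 8.537615 mg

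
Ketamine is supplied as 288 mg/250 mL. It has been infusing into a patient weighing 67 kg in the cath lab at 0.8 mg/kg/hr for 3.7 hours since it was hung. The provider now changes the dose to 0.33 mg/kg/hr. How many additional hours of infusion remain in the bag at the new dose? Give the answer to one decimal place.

Initial rate:
Dose = 0.8 mg/kg/hr × 67 kg = 53.6 mg/hr
Concentration = 288 mg ÷ 250 mL = 1.152 mg/mL
Rate = 53.6 mg/hr ÷ 1.152 mg/mL = 46.52778 mL/hr
Volume infused so far = 46.52778 mL/hr × 3.7 hr = 172.1528 mL
Volume remaining = 250 − 172.1528 = 77.84722 mL
New rate:
Dose = 0.33 mg/kg/hr × 67 kg = 22.11 mg/hr
Rate = 22.11 mg/hr ÷ 1.152 mg/mL = 19.19271 mL/hr
Time remaining = 77.84722 mL ÷ 19.19271 mL/hr = 4.056083 hr

4.1 hours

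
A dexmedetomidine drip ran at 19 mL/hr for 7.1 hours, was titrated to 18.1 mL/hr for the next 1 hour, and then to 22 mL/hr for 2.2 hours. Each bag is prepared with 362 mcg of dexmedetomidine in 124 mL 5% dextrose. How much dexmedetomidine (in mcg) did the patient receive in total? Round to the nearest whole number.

588 mcg

Concentration = 362 mcg ÷ 124 mL = 2.919355 mcg/mL
Stage 1: 19 mL/hr × 7.1 hr = 134.9 mL → 134.9 mL × 2.919355 mcg/mL = 393.821 mcg
Stage 2: 18.1 mL/hr × 1 hr = 18.1 mL → 18.1 mL × 2.919355 mcg/mL = 52.84032 mcg
Stage 3: 22 mL/hr × 2.2 hr = 48.4 mL → 48.4 mL × 2.919355 mcg/mL = 141.2968 mcg
Total = 393.821 + 52.84032 + 141.2968 = 587.9581 mcg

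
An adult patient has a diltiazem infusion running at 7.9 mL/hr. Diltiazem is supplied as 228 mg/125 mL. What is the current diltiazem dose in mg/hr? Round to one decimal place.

14.4 mg/hr

Concentration = 228 mg ÷ 125 mL = 1.824 mg/mL
Drug rate = 7.9 mL/hr × 1.824 mg/mL = 14.4096 mg/hr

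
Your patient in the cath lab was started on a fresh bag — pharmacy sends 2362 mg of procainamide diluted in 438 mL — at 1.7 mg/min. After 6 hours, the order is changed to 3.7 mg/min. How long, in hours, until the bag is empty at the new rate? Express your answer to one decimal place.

7.9 hours

Initial rate:
1.7 mg/min × 60 min/hr = 102 mg/hr
Concentration = 2362 mg ÷ 438 mL = 5.392694 mg/mL
Rate = 102 mg/hr ÷ 5.392694 mg/mL = 18.91448 mL/hr
Volume infused so far = 18.91448 mL/hr × 6 hr = 113.4869 mL
Volume remaining = 438 − 113.4869 = 324.5131 mL
New rate:
3.7 mg/min × 60 min/hr = 222 mg/hr
Rate = 222 mg/hr ÷ 5.392694 mg/mL = 41.16681 mL/hr
Time remaining = 324.5131 mL ÷ 41.16681 mL/hr = 7.882883 hr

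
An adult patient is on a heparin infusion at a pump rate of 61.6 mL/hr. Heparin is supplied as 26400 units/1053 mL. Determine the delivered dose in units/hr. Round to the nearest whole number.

Concentration = 26400 units ÷ 1053 mL = 25.07123 units/mL
Drug rate = 61.6 mL/hr × 25.07123 units/mL = 1544.387 units/hr

1544 units/hr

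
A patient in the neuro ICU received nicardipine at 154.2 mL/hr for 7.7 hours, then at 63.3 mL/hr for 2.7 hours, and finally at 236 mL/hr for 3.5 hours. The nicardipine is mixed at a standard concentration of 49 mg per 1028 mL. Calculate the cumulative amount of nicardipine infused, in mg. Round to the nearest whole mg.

Concentration = 49 mg ÷ 1028 mL = 0.04766537 mg/mL
Stage 1: 154.2 mL/hr × 7.7 hr = 1187.34 mL → 1187.34 mL × 0.04766537 mg/mL = 56.595 mg
Stage 2: 63.3 mL/hr × 2.7 hr = 170.91 mL → 170.91 mL × 0.04766537 mg/mL = 8.146488 mg
Stage 3: 236 mL/hr × 3.5 hr = 826 mL → 826 mL × 0.04766537 mg/mL = 39.3716 mg
Total = 56.595 + 8.146488 + 39.3716 = 104.1131 mg

104 mg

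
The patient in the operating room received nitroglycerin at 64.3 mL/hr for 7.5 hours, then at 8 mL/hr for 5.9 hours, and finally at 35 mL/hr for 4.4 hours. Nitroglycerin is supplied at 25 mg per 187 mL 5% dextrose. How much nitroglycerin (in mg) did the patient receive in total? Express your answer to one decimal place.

Concentration = 25 mg ÷ 187 mL = 0.1336898 mg/mL
Stage 1: 64.3 mL/hr × 7.5 hr = 482.25 mL → 482.25 mL × 0.1336898 mg/mL = 64.47193 mg
Stage 2: 8 mL/hr × 5.9 hr = 47.2 mL → 47.2 mL × 0.1336898 mg/mL = 6.31016 mg
Stage 3: 35 mL/hr × 4.4 hr = 154 mL → 154 mL × 0.1336898 mg/mL = 20.58824 mg
Total = 64.47193 + 6.31016 + 20.58824 = 91.37032 mg

91.4 mg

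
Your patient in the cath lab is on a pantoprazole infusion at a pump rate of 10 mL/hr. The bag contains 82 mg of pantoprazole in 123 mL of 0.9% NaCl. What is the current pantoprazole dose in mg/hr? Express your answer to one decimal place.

Concentration = 82 mg ÷ 123 mL = 0.6666667 mg/mL
Drug rate = 10 mL/hr × 0.6666667 mg/mL = 6.666667 mg/hr

6.7 mg/hr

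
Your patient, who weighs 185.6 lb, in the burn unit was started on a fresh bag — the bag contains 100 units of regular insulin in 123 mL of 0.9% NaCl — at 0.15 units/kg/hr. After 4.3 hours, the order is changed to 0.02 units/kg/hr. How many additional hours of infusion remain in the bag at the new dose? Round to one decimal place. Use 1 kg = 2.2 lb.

27.0 hours

Initial rate:
Weight = 185.6 lb ÷ 2.2 lb/kg = 84.36364 kg
Dose = 0.15 units/kg/hr × 84.36364 kg = 12.65455 units/hr
Concentration = 100 units ÷ 123 mL = 0.8130081 units/mL
Rate = 12.65455 units/hr ÷ 0.8130081 units/mL = 15.56509 mL/hr
Volume infused so far = 15.56509 mL/hr × 4.3 hr = 66.92989 mL
Volume remaining = 123 − 66.92989 = 56.07011 mL
New rate:
Dose = 0.02 units/kg/hr × 84.36364 kg = 1.687273 units/hr
Rate = 1.687273 units/hr ÷ 0.8130081 units/mL = 2.075345 mL/hr
Time remaining = 56.07011 mL ÷ 2.075345 mL/hr = 27.01724 hr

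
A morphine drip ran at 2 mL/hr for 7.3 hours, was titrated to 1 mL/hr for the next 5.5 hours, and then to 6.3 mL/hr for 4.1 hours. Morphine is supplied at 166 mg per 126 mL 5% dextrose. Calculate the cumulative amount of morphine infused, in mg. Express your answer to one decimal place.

Concentration = 166 mg ÷ 126 mL = 1.31746 mg/mL
Stage 1: 2 mL/hr × 7.3 hr = 14.6 mL → 14.6 mL × 1.31746 mg/mL = 19.23492 mg
Stage 2: 1 mL/hr × 5.5 hr = 5.5 mL → 5.5 mL × 1.31746 mg/mL = 7.246032 mg
Stage 3: 6.3 mL/hr × 4.1 hr = 25.83 mL → 25.83 mL × 1.31746 mg/mL = 34.03 mg
Total = 19.23492 + 7.246032 + 34.03 = 60.51095 mg

60.5 mg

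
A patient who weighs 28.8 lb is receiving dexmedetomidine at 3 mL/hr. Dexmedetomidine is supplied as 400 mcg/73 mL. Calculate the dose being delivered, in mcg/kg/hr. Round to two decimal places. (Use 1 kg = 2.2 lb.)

Weight = 28.8 lb ÷ 2.2 lb/kg = 13.09091 kg
Concentration = 400 mcg ÷ 73 mL = 5.479452 mcg/mL
Drug rate = 3 mL/hr × 5.479452 mcg/mL = 16.43836 mcg/hr
16.43836 mcg/hr ÷ 13.09091 kg = 1.255708 mcg/kg/hr

1.26 mcg/kg/hr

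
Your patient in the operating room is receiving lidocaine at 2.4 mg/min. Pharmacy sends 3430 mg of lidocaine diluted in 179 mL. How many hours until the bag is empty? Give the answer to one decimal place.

2.4 mg/min × 60 min/hr = 144 mg/hr
Concentration = 3430 mg ÷ 179 mL = 19.16201 mg/mL
Rate = 144 mg/hr ÷ 19.16201 mg/mL = 7.514869 mL/hr
Duration = 179 mL ÷ 7.514869 mL/hr = 23.81944 hr

23.8 hours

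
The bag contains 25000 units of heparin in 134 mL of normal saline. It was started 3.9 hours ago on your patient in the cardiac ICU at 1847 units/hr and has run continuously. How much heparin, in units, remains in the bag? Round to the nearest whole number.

Concentration = 25000 units ÷ 134 mL = 186.5672 units/mL
Rate = 1847 units/hr ÷ 186.5672 units/mL = 9.89992 mL/hr
Volume infused = 9.89992 mL/hr × 3.9 hr = 38.60969 mL
Volume remaining = 134 − 38.60969 = 95.39031 mL
Drug remaining = 95.39031 mL × 186.5672 units/mL = 17796.7 units

17797 units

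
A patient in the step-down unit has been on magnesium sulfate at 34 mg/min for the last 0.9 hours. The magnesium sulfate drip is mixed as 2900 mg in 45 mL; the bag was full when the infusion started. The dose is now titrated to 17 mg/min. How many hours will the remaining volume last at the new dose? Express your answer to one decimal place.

1.0 hours

Initial rate:
34 mg/min × 60 min/hr = 2040 mg/hr
Concentration = 2900 mg ÷ 45 mL = 64.44444 mg/mL
Rate = 2040 mg/hr ÷ 64.44444 mg/mL = 31.65517 mL/hr
Volume infused so far = 31.65517 mL/hr × 0.9 hr = 28.48966 mL
Volume remaining = 45 − 28.48966 = 16.51034 mL
New rate:
17 mg/min × 60 min/hr = 1020 mg/hr
Rate = 1020 mg/hr ÷ 64.44444 mg/mL = 15.82759 mL/hr
Time remaining = 16.51034 mL ÷ 15.82759 mL/hr = 1.043137 hr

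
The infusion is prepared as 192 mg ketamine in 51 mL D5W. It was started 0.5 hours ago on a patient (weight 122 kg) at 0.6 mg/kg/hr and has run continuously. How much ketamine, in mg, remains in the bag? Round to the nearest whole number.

155 mg

Dose = 0.6 mg/kg/hr × 122 kg = 73.2 mg/hr
Concentration = 192 mg ÷ 51 mL = 3.764706 mg/mL
Rate = 73.2 mg/hr ÷ 3.764706 mg/mL = 19.44375 mL/hr
Volume infused = 19.44375 mL/hr × 0.5 hr = 9.721875 mL
Volume remaining = 51 − 9.721875 = 41.27813 mL
Drug remaining = 41.27813 mL × 3.764706 mg/mL = 155.4 mg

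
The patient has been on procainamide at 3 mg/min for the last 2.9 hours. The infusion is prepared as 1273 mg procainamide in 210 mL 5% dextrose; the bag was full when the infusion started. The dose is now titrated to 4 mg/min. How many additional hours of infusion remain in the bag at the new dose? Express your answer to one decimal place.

3.1 hours

Initial rate:
3 mg/min × 60 min/hr = 180 mg/hr
Concentration = 1273 mg ÷ 210 mL = 6.061905 mg/mL
Rate = 180 mg/hr ÷ 6.061905 mg/mL = 29.69364 mL/hr
Volume infused so far = 29.69364 mL/hr × 2.9 hr = 86.11155 mL
Volume remaining = 210 − 86.11155 = 123.8885 mL
New rate:
4 mg/min × 60 min/hr = 240 mg/hr
Rate = 240 mg/hr ÷ 6.061905 mg/mL = 39.59152 mL/hr
Time remaining = 123.8885 mL ÷ 39.59152 mL/hr = 3.129167 hr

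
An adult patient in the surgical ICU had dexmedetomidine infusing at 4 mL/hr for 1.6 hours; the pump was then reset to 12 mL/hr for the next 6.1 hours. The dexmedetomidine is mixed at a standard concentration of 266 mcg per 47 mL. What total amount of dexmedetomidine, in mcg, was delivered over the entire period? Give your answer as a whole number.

451 mcg

Concentration = 266 mcg ÷ 47 mL = 5.659574 mcg/mL
Stage 1: 4 mL/hr × 1.6 hr = 6.4 mL → 6.4 mL × 5.659574 mcg/mL = 36.22128 mcg
Stage 2: 12 mL/hr × 6.1 hr = 73.2 mL → 73.2 mL × 5.659574 mcg/mL = 414.2809 mcg
Total = 36.22128 + 414.2809 = 450.5021 mcg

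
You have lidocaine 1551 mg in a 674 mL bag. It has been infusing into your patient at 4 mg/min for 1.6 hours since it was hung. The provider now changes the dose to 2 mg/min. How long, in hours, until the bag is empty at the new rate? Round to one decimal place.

Initial rate:
4 mg/min × 60 min/hr = 240 mg/hr
Concentration = 1551 mg ÷ 674 mL = 2.301187 mg/mL
Rate = 240 mg/hr ÷ 2.301187 mg/mL = 104.294 mL/hr
Volume infused so far = 104.294 mL/hr × 1.6 hr = 166.8704 mL
Volume remaining = 674 − 166.8704 = 507.1296 mL
New rate:
2 mg/min × 60 min/hr = 120 mg/hr
Rate = 120 mg/hr ÷ 2.301187 mg/mL = 52.147 mL/hr
Time remaining = 507.1296 mL ÷ 52.147 mL/hr = 9.725 hr

9.7 hours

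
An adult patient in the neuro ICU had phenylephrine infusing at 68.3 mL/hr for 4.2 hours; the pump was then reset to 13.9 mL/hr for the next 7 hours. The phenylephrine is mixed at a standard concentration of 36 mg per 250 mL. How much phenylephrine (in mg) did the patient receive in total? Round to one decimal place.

Concentration = 36 mg ÷ 250 mL = 0.144 mg/mL
Stage 1: 68.3 mL/hr × 4.2 hr = 286.86 mL → 286.86 mL × 0.144 mg/mL = 41.30784 mg
Stage 2: 13.9 mL/hr × 7 hr = 97.3 mL → 97.3 mL × 0.144 mg/mL = 14.0112 mg
Total = 41.30784 + 14.0112 = 55.31904 mg

55.3 mg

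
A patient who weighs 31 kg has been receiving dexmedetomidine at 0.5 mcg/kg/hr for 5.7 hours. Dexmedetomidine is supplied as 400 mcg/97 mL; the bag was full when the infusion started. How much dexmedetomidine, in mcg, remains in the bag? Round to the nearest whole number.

312 mcg

Dose = 0.5 mcg/kg/hr × 31 kg = 15.5 mcg/hr
Concentration = 400 mcg ÷ 97 mL = 4.123711 mcg/mL
Rate = 15.5 mcg/hr ÷ 4.123711 mcg/mL = 3.75875 mL/hr
Volume infused = 3.75875 mL/hr × 5.7 hr = 21.42488 mL
Volume remaining = 97 − 21.42488 = 75.57512 mL
Drug remaining = 75.57512 mL × 4.123711 mcg/mL = 311.65 mcg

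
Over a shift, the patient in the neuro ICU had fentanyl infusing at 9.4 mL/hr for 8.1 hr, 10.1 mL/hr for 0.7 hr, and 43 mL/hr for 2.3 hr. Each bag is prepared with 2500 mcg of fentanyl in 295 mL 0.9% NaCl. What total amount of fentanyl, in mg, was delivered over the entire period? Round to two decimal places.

1.54 mg

Concentration = 2500 mcg ÷ 295 mL = 8.474576 mcg/mL
Stage 1: 9.4 mL/hr × 8.1 hr = 76.14 mL → 76.14 mL × 8.474576 mcg/mL = 645.2542 mcg
Stage 2: 10.1 mL/hr × 0.7 hr = 7.07 mL → 7.07 mL × 8.474576 mcg/mL = 59.91525 mcg
Stage 3: 43 mL/hr × 2.3 hr = 98.9 mL → 98.9 mL × 8.474576 mcg/mL = 838.1356 mcg
Total = 645.2542 + 59.91525 + 838.1356 = 1543.305 mcg = 1.543305 mg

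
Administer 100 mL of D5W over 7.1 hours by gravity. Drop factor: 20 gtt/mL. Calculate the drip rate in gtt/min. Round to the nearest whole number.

5 gtt/min

100 mL ÷ (7.1 hr × 60 = 426 min) = 0.2347418 mL/min
0.2347418 mL/min × 20 gtt/mL = 4.694836 gtt/min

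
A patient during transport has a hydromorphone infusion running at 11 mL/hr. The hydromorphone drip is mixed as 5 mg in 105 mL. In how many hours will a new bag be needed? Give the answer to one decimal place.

9.5 hours

Duration = 105 mL ÷ 11 mL/hr = 9.545455 hr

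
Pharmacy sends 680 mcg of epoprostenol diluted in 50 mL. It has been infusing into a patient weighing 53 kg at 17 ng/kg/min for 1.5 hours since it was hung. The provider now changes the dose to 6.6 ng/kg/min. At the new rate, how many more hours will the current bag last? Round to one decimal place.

28.5 hours

Initial rate:
Dose = 17 ng/kg/min × 53 kg = 901 ng/min
901 ng/min × 60 min/hr = 54060 ng/hr
Concentration = 680 mcg ÷ 50 mL = 13.6 mcg/mL = 13600 ng/mL
Rate = 54060 ng/hr ÷ 13600 ng/mL = 3.975 mL/hr
Volume infused so far = 3.975 mL/hr × 1.5 hr = 5.9625 mL
Volume remaining = 50 − 5.9625 = 44.0375 mL
New rate:
Dose = 6.6 ng/kg/min × 53 kg = 349.8 ng/min
349.8 ng/min × 60 min/hr = 20988 ng/hr
Rate = 20988 ng/hr ÷ 13600 ng/mL = 1.543235 mL/hr
Time remaining = 44.0375 mL ÷ 1.543235 mL/hr = 28.53583 hr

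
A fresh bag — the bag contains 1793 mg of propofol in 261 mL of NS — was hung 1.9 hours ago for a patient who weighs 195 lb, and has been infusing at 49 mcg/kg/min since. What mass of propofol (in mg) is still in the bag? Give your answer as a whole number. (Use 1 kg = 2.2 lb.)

1298 mg

Weight = 195 lb ÷ 2.2 lb/kg = 88.63636 kg
Dose = 49 mcg/kg/min × 88.63636 kg = 4343.182 mcg/min
4343.182 mcg/min × 60 min/hr = 260590.9 mcg/hr
Concentration = 1793 mg ÷ 261 mL = 6.869732 mg/mL = 6869.732 mcg/mL
Rate = 260590.9 mcg/hr ÷ 6869.732 mcg/mL = 37.9332 mL/hr
Volume infused = 37.9332 mL/hr × 1.9 hr = 72.07308 mL
Volume remaining = 261 − 72.07308 = 188.9269 mL
Drug remaining = 188.9269 mL × 6869.732 mcg/mL = 1297877 mcg = 1297.877 mg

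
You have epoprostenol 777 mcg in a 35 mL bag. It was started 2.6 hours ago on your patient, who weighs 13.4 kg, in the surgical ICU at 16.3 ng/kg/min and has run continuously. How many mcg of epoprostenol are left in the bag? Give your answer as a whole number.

Dose = 16.3 ng/kg/min × 13.4 kg = 218.42 ng/min
218.42 ng/min × 60 min/hr = 13105.2 ng/hr
Concentration = 777 mcg ÷ 35 mL = 22.2 mcg/mL = 22200 ng/mL
Rate = 13105.2 ng/hr ÷ 22200 ng/mL = 0.5903243 mL/hr
Volume infused = 0.5903243 mL/hr × 2.6 hr = 1.534843 mL
Volume remaining = 35 − 1.534843 = 33.46516 mL
Drug remaining = 33.46516 mL × 22200 ng/mL = 742926.5 ng = 742.9265 mcg

743 mcg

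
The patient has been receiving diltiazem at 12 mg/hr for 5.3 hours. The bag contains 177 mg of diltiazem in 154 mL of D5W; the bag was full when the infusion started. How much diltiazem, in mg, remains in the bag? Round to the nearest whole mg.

Concentration = 177 mg ÷ 154 mL = 1.149351 mg/mL
Rate = 12 mg/hr ÷ 1.149351 mg/mL = 10.44068 mL/hr
Volume infused = 10.44068 mL/hr × 5.3 hr = 55.33559 mL
Volume remaining = 154 − 55.33559 = 98.66441 mL
Drug remaining = 98.66441 mL × 1.149351 mg/mL = 113.4 mg

113 mg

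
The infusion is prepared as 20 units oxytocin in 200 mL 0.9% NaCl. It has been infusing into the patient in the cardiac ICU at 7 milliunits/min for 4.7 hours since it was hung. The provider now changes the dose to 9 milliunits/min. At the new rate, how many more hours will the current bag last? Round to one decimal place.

Initial rate:
7 milliunits/min × 60 min/hr = 420 milliunits/hr
Concentration = 20 units ÷ 200 mL = 0.1 units/mL = 100 milliunits/mL
Rate = 420 milliunits/hr ÷ 100 milliunits/mL = 4.2 mL/hr
Volume infused so far = 4.2 mL/hr × 4.7 hr = 19.74 mL
Volume remaining = 200 − 19.74 = 180.26 mL
New rate:
9 milliunits/min × 60 min/hr = 540 milliunits/hr
Rate = 540 milliunits/hr ÷ 100 milliunits/mL = 5.4 mL/hr
Time remaining = 180.26 mL ÷ 5.4 mL/hr = 33.38148 hr

33.4 hours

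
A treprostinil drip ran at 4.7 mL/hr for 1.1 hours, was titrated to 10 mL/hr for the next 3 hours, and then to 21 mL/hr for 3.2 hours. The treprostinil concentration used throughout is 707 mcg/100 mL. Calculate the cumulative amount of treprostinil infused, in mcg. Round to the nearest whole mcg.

Concentration = 707 mcg ÷ 100 mL = 7.07 mcg/mL
Stage 1: 4.7 mL/hr × 1.1 hr = 5.17 mL → 5.17 mL × 7.07 mcg/mL = 36.5519 mcg
Stage 2: 10 mL/hr × 3 hr = 30 mL → 30 mL × 7.07 mcg/mL = 212.1 mcg
Stage 3: 21 mL/hr × 3.2 hr = 67.2 mL → 67.2 mL × 7.07 mcg/mL = 475.104 mcg
Total = 36.5519 + 212.1 + 475.104 = 723.7559 mcg

724 mcg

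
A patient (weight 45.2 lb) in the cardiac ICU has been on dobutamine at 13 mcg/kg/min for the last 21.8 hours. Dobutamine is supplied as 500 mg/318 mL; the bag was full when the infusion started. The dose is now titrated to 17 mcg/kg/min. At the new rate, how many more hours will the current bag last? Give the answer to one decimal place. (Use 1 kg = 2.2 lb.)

Initial rate:
Weight = 45.2 lb ÷ 2.2 lb/kg = 20.54545 kg
Dose = 13 mcg/kg/min × 20.54545 kg = 267.0909 mcg/min
267.0909 mcg/min × 60 min/hr = 16025.45 mcg/hr
Concentration = 500 mg ÷ 318 mL = 1.572327 mg/mL = 1572.327 mcg/mL
Rate = 16025.45 mcg/hr ÷ 1572.327 mcg/mL = 10.19219 mL/hr
Volume infused so far = 10.19219 mL/hr × 21.8 hr = 222.1897 mL
Volume remaining = 318 − 222.1897 = 95.81028 mL
New rate:
Dose = 17 mcg/kg/min × 20.54545 kg = 349.2727 mcg/min
349.2727 mcg/min × 60 min/hr = 20956.36 mcg/hr
Rate = 20956.36 mcg/hr ÷ 1572.327 mcg/mL = 13.32825 mL/hr
Time remaining = 95.81028 mL ÷ 13.32825 mL/hr = 7.188513 hr

7.2 hours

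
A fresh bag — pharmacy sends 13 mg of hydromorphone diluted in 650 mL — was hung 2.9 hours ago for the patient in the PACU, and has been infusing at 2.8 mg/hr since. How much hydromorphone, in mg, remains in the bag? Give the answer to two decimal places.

Concentration = 13 mg ÷ 650 mL = 0.02 mg/mL
Rate = 2.8 mg/hr ÷ 0.02 mg/mL = 140 mL/hr
Volume infused = 140 mL/hr × 2.9 hr = 406 mL
Volume remaining = 650 − 406 = 244 mL
Drug remaining = 244 mL × 0.02 mg/mL = 4.88 mg

4.88 mg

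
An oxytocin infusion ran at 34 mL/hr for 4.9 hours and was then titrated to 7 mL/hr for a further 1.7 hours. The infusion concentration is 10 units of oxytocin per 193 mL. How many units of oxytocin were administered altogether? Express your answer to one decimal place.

9.2 units

Concentration = 10 units ÷ 193 mL = 0.05181347 units/mL
Stage 1: 34 mL/hr × 4.9 hr = 166.6 mL → 166.6 mL × 0.05181347 units/mL = 8.632124 units
Stage 2: 7 mL/hr × 1.7 hr = 11.9 mL → 11.9 mL × 0.05181347 units/mL = 0.6165803 units
Total = 8.632124 + 0.6165803 = 9.248705 units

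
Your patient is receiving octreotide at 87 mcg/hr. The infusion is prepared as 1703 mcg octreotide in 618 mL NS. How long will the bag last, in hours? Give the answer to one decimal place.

Concentration = 1703 mcg ÷ 618 mL = 2.755663 mcg/mL
Rate = 87 mcg/hr ÷ 2.755663 mcg/mL = 31.57134 mL/hr
Duration = 618 mL ÷ 31.57134 mL/hr = 19.57471 hr

19.6 hours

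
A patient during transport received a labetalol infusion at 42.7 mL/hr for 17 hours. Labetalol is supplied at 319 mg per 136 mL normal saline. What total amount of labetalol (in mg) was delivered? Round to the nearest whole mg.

1703 mg

Concentration = 319 mg ÷ 136 mL = 2.345588 mg/mL
Drug rate = 42.7 mL/hr × 2.345588 mg/mL = 100.1566 mg/hr
Total = 100.1566 mg/hr × 17 hr = 1702.663 mg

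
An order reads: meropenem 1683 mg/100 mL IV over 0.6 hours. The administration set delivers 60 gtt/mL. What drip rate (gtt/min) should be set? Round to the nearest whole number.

100 mL ÷ (0.6 hr × 60 = 36 min) = 2.777778 mL/min
2.777778 mL/min × 60 gtt/mL = 166.6667 gtt/min

167 gtt/min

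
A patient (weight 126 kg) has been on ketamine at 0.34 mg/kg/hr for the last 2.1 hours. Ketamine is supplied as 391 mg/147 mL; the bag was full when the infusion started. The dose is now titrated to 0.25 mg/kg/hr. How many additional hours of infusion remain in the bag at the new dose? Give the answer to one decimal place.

Initial rate:
Dose = 0.34 mg/kg/hr × 126 kg = 42.84 mg/hr
Concentration = 391 mg ÷ 147 mL = 2.659864 mg/mL
Rate = 42.84 mg/hr ÷ 2.659864 mg/mL = 16.10609 mL/hr
Volume infused so far = 16.10609 mL/hr × 2.1 hr = 33.82278 mL
Volume remaining = 147 − 33.82278 = 113.1772 mL
New rate:
Dose = 0.25 mg/kg/hr × 126 kg = 31.5 mg/hr
Rate = 31.5 mg/hr ÷ 2.659864 mg/mL = 11.84271 mL/hr
Time remaining = 113.1772 mL ÷ 11.84271 mL/hr = 9.556698 hr

9.6 hours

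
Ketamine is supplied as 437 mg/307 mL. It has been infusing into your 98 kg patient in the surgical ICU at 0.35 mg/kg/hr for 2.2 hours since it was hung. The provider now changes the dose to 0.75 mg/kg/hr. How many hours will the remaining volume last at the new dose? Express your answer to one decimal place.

4.9 hours

Initial rate:
Dose = 0.35 mg/kg/hr × 98 kg = 34.3 mg/hr
Concentration = 437 mg ÷ 307 mL = 1.423453 mg/mL
Rate = 34.3 mg/hr ÷ 1.423453 mg/mL = 24.09634 mL/hr
Volume infused so far = 24.09634 mL/hr × 2.2 hr = 53.01195 mL
Volume remaining = 307 − 53.01195 = 253.9881 mL
New rate:
Dose = 0.75 mg/kg/hr × 98 kg = 73.5 mg/hr
Rate = 73.5 mg/hr ÷ 1.423453 mg/mL = 51.63501 mL/hr
Time remaining = 253.9881 mL ÷ 51.63501 mL/hr = 4.918912 hr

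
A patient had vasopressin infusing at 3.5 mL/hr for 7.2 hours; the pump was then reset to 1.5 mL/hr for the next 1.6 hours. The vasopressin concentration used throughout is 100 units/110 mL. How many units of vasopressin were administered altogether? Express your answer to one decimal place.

Concentration = 100 units ÷ 110 mL = 0.9090909 units/mL
Stage 1: 3.5 mL/hr × 7.2 hr = 25.2 mL → 25.2 mL × 0.9090909 units/mL = 22.90909 units
Stage 2: 1.5 mL/hr × 1.6 hr = 2.4 mL → 2.4 mL × 0.9090909 units/mL = 2.181818 units
Total = 22.90909 + 2.181818 = 25.09091 units

25.1 units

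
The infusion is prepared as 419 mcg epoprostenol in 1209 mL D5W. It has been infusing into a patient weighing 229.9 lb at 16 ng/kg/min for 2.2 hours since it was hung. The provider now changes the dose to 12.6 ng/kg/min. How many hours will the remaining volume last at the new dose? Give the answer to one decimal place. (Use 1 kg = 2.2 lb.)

Initial rate:
Weight = 229.9 lb ÷ 2.2 lb/kg = 104.5 kg
Dose = 16 ng/kg/min × 104.5 kg = 1672 ng/min
1672 ng/min × 60 min/hr = 100320 ng/hr
Concentration = 419 mcg ÷ 1209 mL = 0.3465674 mcg/mL = 346.5674 ng/mL
Rate = 100320 ng/hr ÷ 346.5674 ng/mL = 289.4675 mL/hr
Volume infused so far = 289.4675 mL/hr × 2.2 hr = 636.8285 mL
Volume remaining = 1209 − 636.8285 = 572.1715 mL
New rate:
Dose = 12.6 ng/kg/min × 104.5 kg = 1316.7 ng/min
1316.7 ng/min × 60 min/hr = 79002 ng/hr
Rate = 79002 ng/hr ÷ 346.5674 ng/mL = 227.9557 mL/hr
Time remaining = 572.1715 mL ÷ 227.9557 mL/hr = 2.510012 hr

2.5 hours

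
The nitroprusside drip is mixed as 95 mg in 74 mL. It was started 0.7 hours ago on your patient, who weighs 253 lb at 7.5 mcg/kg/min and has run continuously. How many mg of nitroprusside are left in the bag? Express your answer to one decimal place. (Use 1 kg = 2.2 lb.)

Weight = 253 lb ÷ 2.2 lb/kg = 115 kg
Dose = 7.5 mcg/kg/min × 115 kg = 862.5 mcg/min
862.5 mcg/min × 60 min/hr = 51750 mcg/hr
Concentration = 95 mg ÷ 74 mL = 1.283784 mg/mL = 1283.784 mcg/mL
Rate = 51750 mcg/hr ÷ 1283.784 mcg/mL = 40.31053 mL/hr
Volume infused = 40.31053 mL/hr × 0.7 hr = 28.21737 mL
Volume remaining = 74 − 28.21737 = 45.78263 mL
Drug remaining = 45.78263 mL × 1283.784 mcg/mL = 58775 mcg = 58.775 mg

58.8 mg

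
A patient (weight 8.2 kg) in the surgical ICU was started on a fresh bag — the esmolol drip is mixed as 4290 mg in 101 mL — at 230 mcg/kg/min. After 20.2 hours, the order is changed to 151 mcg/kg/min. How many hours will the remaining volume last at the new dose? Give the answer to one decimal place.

Initial rate:
Dose = 230 mcg/kg/min × 8.2 kg = 1886 mcg/min
1886 mcg/min × 60 min/hr = 113160 mcg/hr
Concentration = 4290 mg ÷ 101 mL = 42.47525 mg/mL = 42475.25 mcg/mL
Rate = 113160 mcg/hr ÷ 42475.25 mcg/mL = 2.66414 mL/hr
Volume infused so far = 2.66414 mL/hr × 20.2 hr = 53.81563 mL
Volume remaining = 101 − 53.81563 = 47.18437 mL
New rate:
Dose = 151 mcg/kg/min × 8.2 kg = 1238.2 mcg/min
1238.2 mcg/min × 60 min/hr = 74292 mcg/hr
Rate = 74292 mcg/hr ÷ 42475.25 mcg/mL = 1.749066 mL/hr
Time remaining = 47.18437 mL ÷ 1.749066 mL/hr = 26.9769 hr

27.0 hours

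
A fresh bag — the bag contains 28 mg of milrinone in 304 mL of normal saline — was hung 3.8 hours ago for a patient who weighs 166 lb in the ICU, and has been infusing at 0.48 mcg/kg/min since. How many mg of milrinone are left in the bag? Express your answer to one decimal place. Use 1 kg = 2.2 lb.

Weight = 166 lb ÷ 2.2 lb/kg = 75.45455 kg
Dose = 0.48 mcg/kg/min × 75.45455 kg = 36.21818 mcg/min
36.21818 mcg/min × 60 min/hr = 2173.091 mcg/hr
Concentration = 28 mg ÷ 304 mL = 0.09210526 mg/mL = 92.10526 mcg/mL
Rate = 2173.091 mcg/hr ÷ 92.10526 mcg/mL = 23.59356 mL/hr
Volume infused = 23.59356 mL/hr × 3.8 hr = 89.65552 mL
Volume remaining = 304 − 89.65552 = 214.3445 mL
Drug remaining = 214.3445 mL × 92.10526 mcg/mL = 19742.25 mcg = 19.74225 mg

19.7 mg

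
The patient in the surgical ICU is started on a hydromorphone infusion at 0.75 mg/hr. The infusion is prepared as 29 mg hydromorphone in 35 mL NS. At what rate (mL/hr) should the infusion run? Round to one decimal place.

0.9 mL/hr

Concentration = 29 mg ÷ 35 mL = 0.8285714 mg/mL
Rate = 0.75 mg/hr ÷ 0.8285714 mg/mL = 0.9051724 mL/hr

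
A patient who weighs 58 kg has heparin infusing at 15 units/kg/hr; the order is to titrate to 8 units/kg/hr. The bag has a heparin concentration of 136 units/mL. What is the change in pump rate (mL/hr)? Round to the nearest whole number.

At the current dose:
Dose = 15 units/kg/hr × 58 kg = 870 units/hr
Rate = 870 units/hr ÷ 136 units/mL = 6.397059 mL/hr
At the new dose:
Dose = 8 units/kg/hr × 58 kg = 464 units/hr
Rate = 464 units/hr ÷ 136 units/mL = 3.411765 mL/hr
Change = 3.411765 − 6.397059 = -2.985294 mL/hr → 2.985294 mL/hr decrease

3 mL/hr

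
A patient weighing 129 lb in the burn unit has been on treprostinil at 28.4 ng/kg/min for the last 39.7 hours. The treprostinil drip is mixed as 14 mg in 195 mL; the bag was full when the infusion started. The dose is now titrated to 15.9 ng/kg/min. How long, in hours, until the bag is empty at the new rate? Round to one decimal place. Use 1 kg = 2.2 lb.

Initial rate:
Weight = 129 lb ÷ 2.2 lb/kg = 58.63636 kg
Dose = 28.4 ng/kg/min × 58.63636 kg = 1665.273 ng/min
1665.273 ng/min × 60 min/hr = 99916.36 ng/hr
Concentration = 14 mg ÷ 195 mL = 0.07179487 mg/mL = 71794.87 ng/mL
Rate = 99916.36 ng/hr ÷ 71794.87 ng/mL = 1.391692 mL/hr
Volume infused so far = 1.391692 mL/hr × 39.7 hr = 55.25018 mL
Volume remaining = 195 − 55.25018 = 139.7498 mL
New rate:
Dose = 15.9 ng/kg/min × 58.63636 kg = 932.3182 ng/min
932.3182 ng/min × 60 min/hr = 55939.09 ng/hr
Rate = 55939.09 ng/hr ÷ 71794.87 ng/mL = 0.7791516 mL/hr
Time remaining = 139.7498 mL ÷ 0.7791516 mL/hr = 179.3615 hr

179.4 hours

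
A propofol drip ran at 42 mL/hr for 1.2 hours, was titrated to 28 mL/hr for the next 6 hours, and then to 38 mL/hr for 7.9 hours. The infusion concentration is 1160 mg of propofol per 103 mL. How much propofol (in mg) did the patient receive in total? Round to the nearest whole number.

5841 mg

Concentration = 1160 mg ÷ 103 mL = 11.26214 mg/mL
Stage 1: 42 mL/hr × 1.2 hr = 50.4 mL → 50.4 mL × 11.26214 mg/mL = 567.6117 mg
Stage 2: 28 mL/hr × 6 hr = 168 mL → 168 mL × 11.26214 mg/mL = 1892.039 mg
Stage 3: 38 mL/hr × 7.9 hr = 300.2 mL → 300.2 mL × 11.26214 mg/mL = 3380.893 mg
Total = 567.6117 + 1892.039 + 3380.893 = 5840.544 mg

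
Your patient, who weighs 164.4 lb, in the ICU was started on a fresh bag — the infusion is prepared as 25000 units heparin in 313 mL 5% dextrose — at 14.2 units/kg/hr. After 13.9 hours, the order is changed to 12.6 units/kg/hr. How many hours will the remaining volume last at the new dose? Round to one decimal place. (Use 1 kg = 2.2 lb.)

10.9 hours

Initial rate:
Weight = 164.4 lb ÷ 2.2 lb/kg = 74.72727 kg
Dose = 14.2 units/kg/hr × 74.72727 kg = 1061.127 units/hr
Concentration = 25000 units ÷ 313 mL = 79.8722 units/mL
Rate = 1061.127 units/hr ÷ 79.8722 units/mL = 13.28531 mL/hr
Volume infused so far = 13.28531 mL/hr × 13.9 hr = 184.6659 mL
Volume remaining = 313 − 184.6659 = 128.3341 mL
New rate:
Dose = 12.6 units/kg/hr × 74.72727 kg = 941.5636 units/hr
Rate = 941.5636 units/hr ÷ 79.8722 units/mL = 11.78838 mL/hr
Time remaining = 128.3341 mL ÷ 11.78838 mL/hr = 10.8865 hr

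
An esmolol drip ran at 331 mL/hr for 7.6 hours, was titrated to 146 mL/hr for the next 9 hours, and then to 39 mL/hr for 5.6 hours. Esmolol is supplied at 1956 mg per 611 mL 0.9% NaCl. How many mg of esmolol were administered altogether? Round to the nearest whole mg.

Concentration = 1956 mg ÷ 611 mL = 3.201309 mg/mL
Stage 1: 331 mL/hr × 7.6 hr = 2515.6 mL → 2515.6 mL × 3.201309 mg/mL = 8053.214 mg
Stage 2: 146 mL/hr × 9 hr = 1314 mL → 1314 mL × 3.201309 mg/mL = 4206.52 mg
Stage 3: 39 mL/hr × 5.6 hr = 218.4 mL → 218.4 mL × 3.201309 mg/mL = 699.166 mg
Total = 8053.214 + 4206.52 + 699.166 = 12958.9 mg

12959 mg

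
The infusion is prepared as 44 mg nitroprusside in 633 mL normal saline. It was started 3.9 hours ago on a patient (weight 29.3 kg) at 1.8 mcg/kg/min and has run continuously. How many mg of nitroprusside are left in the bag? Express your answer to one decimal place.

Dose = 1.8 mcg/kg/min × 29.3 kg = 52.74 mcg/min
52.74 mcg/min × 60 min/hr = 3164.4 mcg/hr
Concentration = 44 mg ÷ 633 mL = 0.06951027 mg/mL = 69.51027 mcg/mL
Rate = 3164.4 mcg/hr ÷ 69.51027 mcg/mL = 45.52421 mL/hr
Volume infused = 45.52421 mL/hr × 3.9 hr = 177.5444 mL
Volume remaining = 633 − 177.5444 = 455.4556 mL
Drug remaining = 455.4556 mL × 69.51027 mcg/mL = 31658.84 mcg = 31.65884 mg

31.7 mg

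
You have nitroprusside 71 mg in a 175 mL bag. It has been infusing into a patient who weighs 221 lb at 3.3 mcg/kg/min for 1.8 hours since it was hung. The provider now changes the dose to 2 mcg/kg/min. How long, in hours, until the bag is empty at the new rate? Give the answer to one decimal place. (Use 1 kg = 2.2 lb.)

2.9 hours

Initial rate:
Weight = 221 lb ÷ 2.2 lb/kg = 100.4545 kg
Dose = 3.3 mcg/kg/min × 100.4545 kg = 331.5 mcg/min
331.5 mcg/min × 60 min/hr = 19890 mcg/hr
Concentration = 71 mg ÷ 175 mL = 0.4057143 mg/mL = 405.7143 mcg/mL
Rate = 19890 mcg/hr ÷ 405.7143 mcg/mL = 49.02465 mL/hr
Volume infused so far = 49.02465 mL/hr × 1.8 hr = 88.24437 mL
Volume remaining = 175 − 88.24437 = 86.75563 mL
New rate:
Dose = 2 mcg/kg/min × 100.4545 kg = 200.9091 mcg/min
200.9091 mcg/min × 60 min/hr = 12054.55 mcg/hr
Rate = 12054.55 mcg/hr ÷ 405.7143 mcg/mL = 29.71191 mL/hr
Time remaining = 86.75563 mL ÷ 29.71191 mL/hr = 2.919894 hr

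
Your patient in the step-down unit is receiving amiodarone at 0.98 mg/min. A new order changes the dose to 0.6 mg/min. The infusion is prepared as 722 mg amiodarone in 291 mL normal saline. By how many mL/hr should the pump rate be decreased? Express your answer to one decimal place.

At the current dose:
0.98 mg/min × 60 min/hr = 58.8 mg/hr
Concentration = 722 mg ÷ 291 mL = 2.4811 mg/mL
Rate = 58.8 mg/hr ÷ 2.4811 mg/mL = 23.69917 mL/hr
At the new dose:
0.6 mg/min × 60 min/hr = 36 mg/hr
Rate = 36 mg/hr ÷ 2.4811 mg/mL = 14.5097 mL/hr
Change = 14.5097 − 23.69917 = -9.189474 mL/hr → 9.189474 mL/hr decrease

9.2 mL/hr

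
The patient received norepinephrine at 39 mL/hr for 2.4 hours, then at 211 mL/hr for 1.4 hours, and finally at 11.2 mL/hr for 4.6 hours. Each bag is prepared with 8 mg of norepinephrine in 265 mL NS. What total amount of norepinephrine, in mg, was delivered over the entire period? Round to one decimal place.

Concentration = 8 mg ÷ 265 mL = 0.03018868 mg/mL
Stage 1: 39 mL/hr × 2.4 hr = 93.6 mL → 93.6 mL × 0.03018868 mg/mL = 2.82566 mg
Stage 2: 211 mL/hr × 1.4 hr = 295.4 mL → 295.4 mL × 0.03018868 mg/mL = 8.917736 mg
Stage 3: 11.2 mL/hr × 4.6 hr = 51.52 mL → 51.52 mL × 0.03018868 mg/mL = 1.555321 mg
Total = 2.82566 + 8.917736 + 1.555321 = 13.29872 mg

13.3 mg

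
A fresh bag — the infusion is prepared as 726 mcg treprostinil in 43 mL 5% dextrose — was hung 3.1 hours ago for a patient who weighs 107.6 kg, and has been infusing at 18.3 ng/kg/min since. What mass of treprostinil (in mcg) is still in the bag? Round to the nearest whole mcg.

360 mcg

Dose = 18.3 ng/kg/min × 107.6 kg = 1969.08 ng/min
1969.08 ng/min × 60 min/hr = 118144.8 ng/hr
Concentration = 726 mcg ÷ 43 mL = 16.88372 mcg/mL = 16883.72 ng/mL
Rate = 118144.8 ng/hr ÷ 16883.72 ng/mL = 6.997557 mL/hr
Volume infused = 6.997557 mL/hr × 3.1 hr = 21.69243 mL
Volume remaining = 43 − 21.69243 = 21.30757 mL
Drug remaining = 21.30757 mL × 16883.72 ng/mL = 359751.1 ng = 359.7511 mcg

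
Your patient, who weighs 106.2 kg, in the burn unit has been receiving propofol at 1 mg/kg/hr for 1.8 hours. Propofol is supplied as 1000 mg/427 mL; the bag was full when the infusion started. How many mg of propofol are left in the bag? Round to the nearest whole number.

Dose = 1 mg/kg/hr × 106.2 kg = 106.2 mg/hr
Concentration = 1000 mg ÷ 427 mL = 2.34192 mg/mL
Rate = 106.2 mg/hr ÷ 2.34192 mg/mL = 45.3474 mL/hr
Volume infused = 45.3474 mL/hr × 1.8 hr = 81.62532 mL
Volume remaining = 427 − 81.62532 = 345.3747 mL
Drug remaining = 345.3747 mL × 2.34192 mg/mL = 808.84 mg

809 mg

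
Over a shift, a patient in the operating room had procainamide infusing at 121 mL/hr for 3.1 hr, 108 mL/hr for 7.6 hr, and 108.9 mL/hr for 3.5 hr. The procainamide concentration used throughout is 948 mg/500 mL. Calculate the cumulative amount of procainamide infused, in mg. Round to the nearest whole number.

Concentration = 948 mg ÷ 500 mL = 1.896 mg/mL
Stage 1: 121 mL/hr × 3.1 hr = 375.1 mL → 375.1 mL × 1.896 mg/mL = 711.1896 mg
Stage 2: 108 mL/hr × 7.6 hr = 820.8 mL → 820.8 mL × 1.896 mg/mL = 1556.237 mg
Stage 3: 108.9 mL/hr × 3.5 hr = 381.15 mL → 381.15 mL × 1.896 mg/mL = 722.6604 mg
Total = 711.1896 + 1556.237 + 722.6604 = 2990.087 mg

2990 mg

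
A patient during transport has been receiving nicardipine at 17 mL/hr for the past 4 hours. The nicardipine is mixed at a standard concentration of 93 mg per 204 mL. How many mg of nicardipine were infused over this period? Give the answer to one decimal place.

Concentration = 93 mg ÷ 204 mL = 0.4558824 mg/mL
Drug rate = 17 mL/hr × 0.4558824 mg/mL = 7.75 mg/hr
Total = 7.75 mg/hr × 4 hr = 31 mg

31.0 mg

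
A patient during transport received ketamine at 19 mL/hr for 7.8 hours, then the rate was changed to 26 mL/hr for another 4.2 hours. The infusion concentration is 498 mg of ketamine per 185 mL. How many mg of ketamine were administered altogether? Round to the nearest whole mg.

693 mg

Concentration = 498 mg ÷ 185 mL = 2.691892 mg/mL
Stage 1: 19 mL/hr × 7.8 hr = 148.2 mL → 148.2 mL × 2.691892 mg/mL = 398.9384 mg
Stage 2: 26 mL/hr × 4.2 hr = 109.2 mL → 109.2 mL × 2.691892 mg/mL = 293.9546 mg
Total = 398.9384 + 293.9546 = 692.893 mg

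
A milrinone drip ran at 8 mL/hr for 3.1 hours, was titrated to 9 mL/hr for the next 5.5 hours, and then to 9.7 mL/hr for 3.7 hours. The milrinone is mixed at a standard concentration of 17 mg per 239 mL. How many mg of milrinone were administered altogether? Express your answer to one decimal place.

Concentration = 17 mg ÷ 239 mL = 0.07112971 mg/mL
Stage 1: 8 mL/hr × 3.1 hr = 24.8 mL → 24.8 mL × 0.07112971 mg/mL = 1.764017 mg
Stage 2: 9 mL/hr × 5.5 hr = 49.5 mL → 49.5 mL × 0.07112971 mg/mL = 3.520921 mg
Stage 3: 9.7 mL/hr × 3.7 hr = 35.89 mL → 35.89 mL × 0.07112971 mg/mL = 2.552845 mg
Total = 1.764017 + 3.520921 + 2.552845 = 7.837782 mg

7.8 mg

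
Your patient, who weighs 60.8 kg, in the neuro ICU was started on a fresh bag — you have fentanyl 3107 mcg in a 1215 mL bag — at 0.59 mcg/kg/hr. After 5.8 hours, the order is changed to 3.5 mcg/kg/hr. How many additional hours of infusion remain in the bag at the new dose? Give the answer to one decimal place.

13.6 hours

Initial rate:
Dose = 0.59 mcg/kg/hr × 60.8 kg = 35.872 mcg/hr
Concentration = 3107 mcg ÷ 1215 mL = 2.557202 mcg/mL
Rate = 35.872 mcg/hr ÷ 2.557202 mcg/mL = 14.02783 mL/hr
Volume infused so far = 14.02783 mL/hr × 5.8 hr = 81.36144 mL
Volume remaining = 1215 − 81.36144 = 1133.639 mL
New rate:
Dose = 3.5 mcg/kg/hr × 60.8 kg = 212.8 mcg/hr
Rate = 212.8 mcg/hr ÷ 2.557202 mcg/mL = 83.21596 mL/hr
Time remaining = 1133.639 mL ÷ 83.21596 mL/hr = 13.62285 hr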